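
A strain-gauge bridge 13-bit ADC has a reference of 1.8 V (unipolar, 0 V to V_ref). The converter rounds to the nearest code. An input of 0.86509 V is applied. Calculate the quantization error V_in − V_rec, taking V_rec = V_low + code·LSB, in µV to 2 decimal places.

26.52 µV

Step size: 1.8 V ÷ 2^13 = 219.73 µV.
(V_in − V_low)/LSB = (0.86509 − 0)/0.000219727 = 3937.1207 → code 3937 (round).
Reconstructed: 0.86506348 V.
Error = 0.86509 − 0.86506348 = 2.65234e-05 V = 26.52 µV.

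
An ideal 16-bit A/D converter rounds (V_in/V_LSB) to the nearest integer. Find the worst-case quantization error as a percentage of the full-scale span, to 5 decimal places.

Rounding → worst-case error = ½ LSB = V_FS/2^17, so 100/131072 = 0.000762939 % of full scale.

0.00076 %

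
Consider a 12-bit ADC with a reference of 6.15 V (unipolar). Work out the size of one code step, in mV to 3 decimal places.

1.501 mV

Full-scale span = 6.15 V.
LSB = 6.15 / 2^12 = 6.15 / 4096 = 0.00150146 V = 1.501 mV.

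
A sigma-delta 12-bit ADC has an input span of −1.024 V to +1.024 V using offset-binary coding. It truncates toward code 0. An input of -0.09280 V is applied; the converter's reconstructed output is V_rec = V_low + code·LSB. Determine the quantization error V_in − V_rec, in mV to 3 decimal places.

0.200 mV

One LSB is 2.048 V / 4096 = 0.500 mV.
Scaled input = 1862.4000 LSBs, so code = 1862.
Code 1862 maps back to (−1.024) + 1862×0.0005 V = -0.093 V.
V_in − V_rec = 0.0002 V = 0.200 mV.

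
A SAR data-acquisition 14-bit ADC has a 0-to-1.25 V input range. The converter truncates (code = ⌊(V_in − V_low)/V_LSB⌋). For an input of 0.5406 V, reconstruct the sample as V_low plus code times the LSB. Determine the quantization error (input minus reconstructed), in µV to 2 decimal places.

57.40 µV

One LSB is 1.25 V / 16384 = 76.29 µV.
(0.5406 − 0)/7.62939e-05 = 7085.7523; ⌊·⌋ gives code 7085.
V_rec = 0 + 7085·7.62939e-05 = 0.5405426 V.
V_in − V_rec = 5.73975e-05 V = 57.40 µV.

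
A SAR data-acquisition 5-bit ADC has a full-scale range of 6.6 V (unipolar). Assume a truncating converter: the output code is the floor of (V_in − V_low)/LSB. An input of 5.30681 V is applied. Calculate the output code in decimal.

With 32 levels over 6.6 V, one step is 206.250 mV.
(V_in − V_low)/LSB = (5.30681 − 0) / 0.20625 = 25.730.
Floor → code 25.

code 25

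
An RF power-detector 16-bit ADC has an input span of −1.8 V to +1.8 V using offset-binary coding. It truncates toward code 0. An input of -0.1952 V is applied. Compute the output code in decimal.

With 65536 levels over 3.6 V, one step is 54.93 µV.
Input sits at 29214.492 steps above V_low.
Floor → code 29214.

code 29214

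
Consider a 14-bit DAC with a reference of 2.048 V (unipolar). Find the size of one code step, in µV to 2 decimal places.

125.00 µV

Full-scale span = 2.048 V.
LSB = 2.048 / 2^14 = 2.048 / 16384 = 0.000125 V = 125.00 µV.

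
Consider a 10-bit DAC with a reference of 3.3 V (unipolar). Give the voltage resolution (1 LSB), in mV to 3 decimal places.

3.223 mV

Full-scale span = 3.3 V.
LSB = 3.3 / 2^10 = 3.3 / 1024 = 0.00322266 V = 3.223 mV.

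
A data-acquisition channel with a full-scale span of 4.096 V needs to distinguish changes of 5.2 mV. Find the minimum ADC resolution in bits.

Number of steps required ≥ 4.096 V / 5.2 mV = 787.69.
Need 2^N ≥ 787.69; 2^9 = 512, 2^10 = 1024.
Minimum N = 10.

10 bits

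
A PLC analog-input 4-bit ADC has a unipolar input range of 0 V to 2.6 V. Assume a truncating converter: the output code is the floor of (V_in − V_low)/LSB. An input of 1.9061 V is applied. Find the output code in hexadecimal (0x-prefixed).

With 16 levels over 2.6 V, one step is 162.500 mV.
(V_in − V_low)/LSB = (1.9061 − 0) / 0.1625 = 11.730.
So the output code is 11.
In hexadecimal (0x-prefixed): 0xB.

code 0xB (decimal 11)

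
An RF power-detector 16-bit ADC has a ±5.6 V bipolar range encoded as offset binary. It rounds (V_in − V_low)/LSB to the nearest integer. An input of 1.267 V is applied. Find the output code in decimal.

LSB = 11.2 V / 65536 = 170.90 µV.
Input sits at 40181.760 steps above V_low.
So the output code is 40182.

code 40182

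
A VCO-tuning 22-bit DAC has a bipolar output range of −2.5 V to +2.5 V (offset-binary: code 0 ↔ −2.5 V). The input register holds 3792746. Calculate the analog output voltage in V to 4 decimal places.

LSB = 5 V / 2^22 = 1.19 µV.
V_out = (−2.5) + 3792746 × 1.19209e-06 V = 2.02131 V.

2.0213 V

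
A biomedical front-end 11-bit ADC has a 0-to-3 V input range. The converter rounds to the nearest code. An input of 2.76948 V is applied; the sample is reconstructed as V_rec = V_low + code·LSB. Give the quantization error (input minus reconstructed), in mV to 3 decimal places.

-0.540 mV

LSB = 3/2^11 = 1.465 mV.
(V_in − V_low)/LSB = (2.76948 − 0)/0.00146484 = 1890.6317 → code 1891 (round).
Reconstructed: 2.7700195 V.
Difference: -0.000539531 V → -0.540 mV.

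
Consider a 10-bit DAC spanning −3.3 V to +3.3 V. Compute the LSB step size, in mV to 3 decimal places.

Full-scale span = 6.6 V.
LSB = 6.6 / 2^10 = 6.6 / 1024 = 0.00644531 V = 6.445 mV.

6.445 mV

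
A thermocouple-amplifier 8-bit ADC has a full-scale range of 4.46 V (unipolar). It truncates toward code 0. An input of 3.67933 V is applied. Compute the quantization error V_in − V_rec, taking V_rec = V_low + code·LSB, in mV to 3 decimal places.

Step size: 4.46 V ÷ 2^8 = 17.422 mV.
Scaled input = 211.1902 LSBs, so code = 211.
Code 211 maps back to 0 + 211×0.0174219 V = 3.6760156 V.
Difference: 0.00331438 V → 3.314 mV.

3.314 mV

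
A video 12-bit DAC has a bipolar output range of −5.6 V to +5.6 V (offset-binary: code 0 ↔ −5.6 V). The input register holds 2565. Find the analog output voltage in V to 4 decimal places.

1.4137 V

LSB = 11.2 V / 2^12 = 2.734 mV.
V_out = (−5.6) + 2565 × 0.00273437 V = 1.41367 V.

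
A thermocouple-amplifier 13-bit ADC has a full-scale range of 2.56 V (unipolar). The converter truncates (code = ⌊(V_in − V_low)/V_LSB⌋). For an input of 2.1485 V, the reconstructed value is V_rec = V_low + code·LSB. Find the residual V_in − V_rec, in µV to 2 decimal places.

62.50 µV

LSB = 2.56/2^13 = 312.50 µV.
Scaled input = 6875.2000 LSBs, so code = 6875.
Code 6875 maps back to 0 + 6875×0.0003125 V = 2.1484375 V.
Difference: 6.25e-05 V → 62.50 µV.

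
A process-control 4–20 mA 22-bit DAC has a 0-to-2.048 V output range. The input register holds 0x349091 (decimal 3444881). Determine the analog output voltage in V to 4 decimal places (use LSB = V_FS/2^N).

LSB = 2.048 V / 2^22 = 0.49 µV.
Code 0x349091 = 3444881 decimal.
V_out = 0 + 3444881 × 4.88281e-07 V = 1.68207 V.

1.6821 V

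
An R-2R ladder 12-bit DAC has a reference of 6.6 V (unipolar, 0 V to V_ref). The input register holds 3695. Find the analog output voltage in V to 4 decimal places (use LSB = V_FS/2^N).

LSB = 6.6 V / 2^12 = 1.611 mV.
V_out = 0 + 3695 × 0.00161133 V = 5.95386 V.

5.9539 V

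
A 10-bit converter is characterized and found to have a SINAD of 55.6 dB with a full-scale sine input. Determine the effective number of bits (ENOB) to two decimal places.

ENOB = (SINAD − 1.76) / 6.02 = (55.6 − 1.76)/6.02 = 8.944.

8.94 bits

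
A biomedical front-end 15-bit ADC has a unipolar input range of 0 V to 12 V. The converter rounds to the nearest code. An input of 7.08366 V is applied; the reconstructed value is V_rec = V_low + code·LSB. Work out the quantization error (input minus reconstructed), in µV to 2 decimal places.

41.84 µV

LSB = 12/2^15 = 366.21 µV.
(7.08366 − 0)/0.000366211 = 19343.1142; round gives code 19343.
V_rec = 0 + 19343·0.000366211 = 7.0836182 V.
V_in − V_rec = 4.18359e-05 V = 41.84 µV.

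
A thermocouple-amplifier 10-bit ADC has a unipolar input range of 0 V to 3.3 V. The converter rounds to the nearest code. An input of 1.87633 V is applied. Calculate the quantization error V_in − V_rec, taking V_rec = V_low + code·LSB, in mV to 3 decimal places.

0.744 mV

One LSB is 3.3 V / 1024 = 3.223 mV.
Scaled input = 582.2309 LSBs, so code = 582.
Code 582 maps back to 0 + 582×0.00322266 V = 1.8755859 V.
Error = 1.87633 − 1.8755859 = 0.000744063 V = 0.744 mV.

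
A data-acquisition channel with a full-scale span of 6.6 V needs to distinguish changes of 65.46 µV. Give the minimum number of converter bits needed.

Number of steps required ≥ 6.6 V / 65.46 µV = 100824.93.
Need 2^N ≥ 100824.93; 2^16 = 65536, 2^17 = 131072.
Minimum N = 17.

17 bits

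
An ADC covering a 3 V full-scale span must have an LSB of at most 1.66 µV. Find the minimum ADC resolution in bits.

Number of steps required ≥ 3 V / 1.66 µV = 1807228.92.
Need 2^N ≥ 1807228.92; 2^20 = 1048576, 2^21 = 2097152.
Minimum N = 21.

21 bits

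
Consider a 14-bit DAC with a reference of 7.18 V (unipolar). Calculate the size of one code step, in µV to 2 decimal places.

Full-scale span = 7.18 V.
LSB = 7.18 / 2^14 = 7.18 / 16384 = 0.000438232 V = 438.23 µV.

438.23 µV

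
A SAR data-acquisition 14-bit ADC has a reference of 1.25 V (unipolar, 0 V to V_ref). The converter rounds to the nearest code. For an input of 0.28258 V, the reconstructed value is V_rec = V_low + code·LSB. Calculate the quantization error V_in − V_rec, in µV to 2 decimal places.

-12.77 µV

LSB = 1.25/2^14 = 76.29 µV.
Scaled input = 3703.8326 LSBs, so code = 3704.
Code 3704 maps back to 0 + 3704×7.62939e-05 V = 0.28259277 V.
Difference: -1.27734e-05 V → -12.77 µV.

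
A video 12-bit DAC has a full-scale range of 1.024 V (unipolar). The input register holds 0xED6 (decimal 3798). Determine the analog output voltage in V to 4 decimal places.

0.9495 V

LSB = 1.024 V / 2^12 = 250.00 µV.
Code 0xED6 = 3798 decimal.
V_out = 0 + 3798 × 0.00025 V = 0.9495 V.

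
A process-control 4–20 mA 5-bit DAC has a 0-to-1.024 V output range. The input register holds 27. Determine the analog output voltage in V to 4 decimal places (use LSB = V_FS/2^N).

0.8640 V

LSB = 1.024 V / 2^5 = 32.000 mV.
V_out = 0 + 27 × 0.032 V = 0.864 V.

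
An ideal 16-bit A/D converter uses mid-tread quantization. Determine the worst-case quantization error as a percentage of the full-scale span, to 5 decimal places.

Rounding → worst-case error = ½ LSB = V_FS/2^17, so 100/131072 = 0.000762939 % of full scale.

0.00076 %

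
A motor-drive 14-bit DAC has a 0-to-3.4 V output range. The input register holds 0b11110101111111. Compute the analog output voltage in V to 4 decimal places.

LSB = 3.4 V / 2^14 = 207.52 µV.
Code 0b11110101111111 = 15743 decimal.
V_out = 0 + 15743 × 0.00020752 V = 3.26698 V.

3.2670 V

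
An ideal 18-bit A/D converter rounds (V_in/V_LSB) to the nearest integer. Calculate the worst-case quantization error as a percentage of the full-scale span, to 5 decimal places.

Rounding → worst-case error = ½ LSB = V_FS/2^19, so 100/524288 = 0.000190735 % of full scale.

0.00019 %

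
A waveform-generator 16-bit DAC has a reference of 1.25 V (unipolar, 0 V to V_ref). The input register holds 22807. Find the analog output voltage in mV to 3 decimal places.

435.009 mV

LSB = 1.25 V / 2^16 = 19.07 µV.
V_out = 0 + 22807 × 1.90735e-05 V = 0.435009 V.
= 435.009 mV.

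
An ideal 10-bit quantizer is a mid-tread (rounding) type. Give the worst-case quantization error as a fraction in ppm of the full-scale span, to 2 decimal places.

488.28 ppm

Rounding → worst-case error = ½ LSB = V_FS/2^11, so 1e+06/2048 = 488.281 ppm of full scale.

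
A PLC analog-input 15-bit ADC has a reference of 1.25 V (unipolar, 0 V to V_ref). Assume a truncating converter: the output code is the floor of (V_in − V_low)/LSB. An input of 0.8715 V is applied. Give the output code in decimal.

Full-scale span = 1.25 V; LSB = 1.25/2^15 = 38.15 µV.
(0.8715 − 0) / 3.8147e-05 = 22845.850 LSBs.
⌊·⌋(22845.850) = 22845.

code 22845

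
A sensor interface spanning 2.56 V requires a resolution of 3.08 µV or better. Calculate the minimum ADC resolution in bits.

Number of steps required ≥ 2.56 V / 3.08 µV = 831168.83.
Need 2^N ≥ 831168.83; 2^19 = 524288, 2^20 = 1048576.
Minimum N = 20.

20 bits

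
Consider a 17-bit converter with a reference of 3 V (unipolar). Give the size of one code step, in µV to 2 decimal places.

Full-scale span = 3 V.
LSB = 3 / 2^17 = 3 / 131072 = 2.28882e-05 V = 22.89 µV.

22.89 µV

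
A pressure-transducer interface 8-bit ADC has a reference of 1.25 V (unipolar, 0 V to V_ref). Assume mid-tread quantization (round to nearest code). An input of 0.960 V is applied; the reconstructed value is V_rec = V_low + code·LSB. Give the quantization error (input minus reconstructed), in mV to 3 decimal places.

-1.914 mV

Step size: 1.25 V ÷ 2^8 = 4.883 mV.
(V_in − V_low)/LSB = (0.960 − 0)/0.00488281 = 196.6080 → code 197 (round).
V_rec = 0 + 197·0.00488281 = 0.96191406 V.
V_in − V_rec = -0.00191406 V = -1.914 mV.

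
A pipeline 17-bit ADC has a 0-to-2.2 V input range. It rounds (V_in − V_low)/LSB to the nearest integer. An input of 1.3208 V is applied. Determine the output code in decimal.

code 78691

With 131072 levels over 2.2 V, one step is 16.78 µV.
(1.3208 − 0) / 1.67847e-05 = 78690.863 LSBs.
So the output code is 78691.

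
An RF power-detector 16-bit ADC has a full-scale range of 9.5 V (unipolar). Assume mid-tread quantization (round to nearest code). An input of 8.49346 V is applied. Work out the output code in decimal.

code 58592

LSB = 9.5 V / 65536 = 144.96 µV.
(8.49346 − 0) / 0.000144958 = 58592.357 LSBs.
Round → code 58592.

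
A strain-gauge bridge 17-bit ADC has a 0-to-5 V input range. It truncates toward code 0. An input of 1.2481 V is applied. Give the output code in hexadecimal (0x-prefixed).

code 0x7FCE (decimal 32718)

Full-scale span = 5 V; LSB = 5/2^17 = 38.15 µV.
(V_in − V_low)/LSB = (1.2481 − 0) / 3.8147e-05 = 32718.193.
Floor → code 32718.
In hexadecimal (0x-prefixed): 0x7FCE.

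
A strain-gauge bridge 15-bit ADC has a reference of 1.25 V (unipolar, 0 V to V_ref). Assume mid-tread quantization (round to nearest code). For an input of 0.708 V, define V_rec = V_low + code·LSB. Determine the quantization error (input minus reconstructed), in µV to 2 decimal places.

Step size: 1.25 V ÷ 2^15 = 38.15 µV.
(0.708 − 0)/3.8147e-05 = 18559.7952; round gives code 18560.
V_rec = 0 + 18560·3.8147e-05 = 0.70800781 V.
Error = 0.708 − 0.70800781 = -7.8125e-06 V = -7.81 µV.

-7.81 µV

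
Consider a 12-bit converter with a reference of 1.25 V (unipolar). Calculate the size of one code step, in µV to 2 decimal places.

305.18 µV

Full-scale span = 1.25 V.
LSB = 1.25 / 2^12 = 1.25 / 4096 = 0.000305176 V = 305.18 µV.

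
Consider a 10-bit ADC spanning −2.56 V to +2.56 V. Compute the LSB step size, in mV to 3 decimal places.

Full-scale span = 5.12 V.
LSB = 5.12 / 2^10 = 5.12 / 1024 = 0.005 V = 5.000 mV.

5.000 mV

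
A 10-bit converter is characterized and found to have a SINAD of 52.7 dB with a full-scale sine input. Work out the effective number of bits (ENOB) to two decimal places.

ENOB = (SINAD − 1.76) / 6.02 = (52.7 − 1.76)/6.02 = 8.462.

8.46 bits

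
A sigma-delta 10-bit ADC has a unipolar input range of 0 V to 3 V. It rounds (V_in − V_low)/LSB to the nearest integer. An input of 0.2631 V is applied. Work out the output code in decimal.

code 90

LSB = 3 V / 1024 = 2.930 mV.
(0.2631 − 0) / 0.00292969 = 89.805 LSBs.
Round → code 90.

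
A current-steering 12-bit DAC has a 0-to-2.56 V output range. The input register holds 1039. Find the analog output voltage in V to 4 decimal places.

LSB = 2.56 V / 2^12 = 0.625 mV.
V_out = 0 + 1039 × 0.000625 V = 0.649375 V.

0.6494 V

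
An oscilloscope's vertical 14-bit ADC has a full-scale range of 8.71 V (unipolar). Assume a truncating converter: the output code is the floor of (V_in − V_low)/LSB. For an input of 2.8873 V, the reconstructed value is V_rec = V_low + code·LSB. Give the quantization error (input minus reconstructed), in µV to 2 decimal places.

Step size: 8.71 V ÷ 2^14 = 0.532 mV.
(V_in − V_low)/LSB = (2.8873 − 0)/0.000531616 = 5431.1737 → code 5431 (floor).
V_rec = 0 + 5431·0.000531616 = 2.8872076 V.
V_in − V_rec = 9.23584e-05 V = 92.36 µV.

92.36 µV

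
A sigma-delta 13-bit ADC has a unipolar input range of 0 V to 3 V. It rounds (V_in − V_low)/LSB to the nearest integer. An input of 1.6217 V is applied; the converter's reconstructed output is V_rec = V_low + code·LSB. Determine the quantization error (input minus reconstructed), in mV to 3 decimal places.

One LSB is 3 V / 8192 = 366.21 µV.
(V_in − V_low)/LSB = (1.6217 − 0)/0.000366211 = 4428.3221 → code 4428 (round).
Code 4428 maps back to 0 + 4428×0.000366211 V = 1.621582 V.
Difference: 0.000117969 V → 0.118 mV.

0.118 mV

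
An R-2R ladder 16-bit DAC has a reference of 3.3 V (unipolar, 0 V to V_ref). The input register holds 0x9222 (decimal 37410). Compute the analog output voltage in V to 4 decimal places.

LSB = 3.3 V / 2^16 = 50.35 µV.
Code 0x9222 = 37410 decimal.
V_out = 0 + 37410 × 5.0354e-05 V = 1.88374 V.

1.8837 V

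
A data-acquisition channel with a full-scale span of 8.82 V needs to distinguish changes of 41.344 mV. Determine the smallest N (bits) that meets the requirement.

8 bits

Number of steps required ≥ 8.82 V / 41.344 mV = 213.33.
Need 2^N ≥ 213.33; 2^7 = 128, 2^8 = 256.
Minimum N = 8.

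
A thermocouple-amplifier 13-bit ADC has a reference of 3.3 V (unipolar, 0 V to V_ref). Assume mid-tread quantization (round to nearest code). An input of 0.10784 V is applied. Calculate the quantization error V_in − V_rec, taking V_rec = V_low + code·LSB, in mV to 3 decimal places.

-0.119 mV

LSB = 3.3/2^13 = 402.83 µV.
(V_in − V_low)/LSB = (0.10784 − 0)/0.000402832 = 267.7046 → code 268 (round).
Code 268 maps back to 0 + 268×0.000402832 V = 0.10795898 V.
Difference: -0.000118984 V → -0.119 mV.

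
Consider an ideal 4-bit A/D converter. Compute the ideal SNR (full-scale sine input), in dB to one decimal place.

25.8 dB

SNR ≈ 6.02·N + 1.76 dB = 6.02·4 + 1.76 = 25.84 dB.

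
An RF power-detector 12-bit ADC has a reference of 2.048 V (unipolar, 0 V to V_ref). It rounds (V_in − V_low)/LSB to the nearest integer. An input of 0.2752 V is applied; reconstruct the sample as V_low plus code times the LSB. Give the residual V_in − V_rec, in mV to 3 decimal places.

LSB = 2.048/2^12 = 0.500 mV.
(0.2752 − 0)/0.0005 = 550.4000; round gives code 550.
Reconstructed: 0.275 V.
Difference: 0.0002 V → 0.200 mV.

0.200 mV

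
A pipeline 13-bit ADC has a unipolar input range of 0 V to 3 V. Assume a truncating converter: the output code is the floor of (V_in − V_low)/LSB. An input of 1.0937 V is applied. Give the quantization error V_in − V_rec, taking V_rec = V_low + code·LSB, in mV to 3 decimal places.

0.194 mV

Step size: 3 V ÷ 2^13 = 366.21 µV.
(1.0937 − 0)/0.000366211 = 2986.5301; ⌊·⌋ gives code 2986.
V_rec = 0 + 2986·0.000366211 = 1.0935059 V.
Difference: 0.000194141 V → 0.194 mV.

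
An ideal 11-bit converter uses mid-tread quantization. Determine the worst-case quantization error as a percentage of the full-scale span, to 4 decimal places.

Rounding → worst-case error = ½ LSB = V_FS/2^12, so 100/4096 = 0.0244141 % of full scale.

0.0244 %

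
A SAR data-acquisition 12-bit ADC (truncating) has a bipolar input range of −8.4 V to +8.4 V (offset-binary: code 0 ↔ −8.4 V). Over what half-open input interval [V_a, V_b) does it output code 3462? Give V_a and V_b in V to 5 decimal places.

LSB = 16.8/2^12 = 4.102 mV.
V_a = V_low + 3462·LSB = 5.79961 V; V_b = V_low + 3463·LSB = 5.80371 V.

[5.79961 V, 5.80371 V)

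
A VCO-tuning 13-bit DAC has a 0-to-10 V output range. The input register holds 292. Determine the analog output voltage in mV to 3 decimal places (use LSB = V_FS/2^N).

LSB = 10 V / 2^13 = 1.221 mV.
V_out = 0 + 292 × 0.0012207 V = 0.356445 V.
= 356.445 mV.

356.445 mV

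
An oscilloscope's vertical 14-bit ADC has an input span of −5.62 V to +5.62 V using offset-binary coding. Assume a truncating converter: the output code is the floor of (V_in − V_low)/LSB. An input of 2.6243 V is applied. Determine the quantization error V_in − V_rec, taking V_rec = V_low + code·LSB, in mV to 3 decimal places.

LSB = 11.24/2^14 = 0.686 mV.
(2.6243 − (−5.62))/0.000686035 = 12017.3142; ⌊·⌋ gives code 12017.
Reconstructed: 2.6240845 V.
Difference: 0.000215527 V → 0.216 mV.

0.216 mV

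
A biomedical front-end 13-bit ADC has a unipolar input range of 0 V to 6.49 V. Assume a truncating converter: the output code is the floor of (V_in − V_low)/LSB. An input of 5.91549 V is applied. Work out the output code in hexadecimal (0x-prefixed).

Full-scale span = 6.49 V; LSB = 6.49/2^13 = 0.792 mV.
Input sits at 7466.825 steps above V_low.
⌊·⌋(7466.825) = 7466.
In hexadecimal (0x-prefixed): 0x1D2A.

code 0x1D2A (decimal 7466)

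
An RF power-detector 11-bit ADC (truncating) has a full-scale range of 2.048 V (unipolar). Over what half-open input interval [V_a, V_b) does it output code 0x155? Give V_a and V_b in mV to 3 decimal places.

[341.000 mV, 342.000 mV)

LSB = 2.048/2^11 = 1.000 mV.
Code 0x155 = 341 decimal.
V_a = V_low + 341·LSB = 0.341 V; V_b = V_low + 342·LSB = 0.342 V.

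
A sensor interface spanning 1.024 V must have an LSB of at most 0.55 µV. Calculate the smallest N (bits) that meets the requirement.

Number of steps required ≥ 1.024 V / 0.55 µV = 1861818.18.
Need 2^N ≥ 1861818.18; 2^20 = 1048576, 2^21 = 2097152.
Minimum N = 21.

21 bits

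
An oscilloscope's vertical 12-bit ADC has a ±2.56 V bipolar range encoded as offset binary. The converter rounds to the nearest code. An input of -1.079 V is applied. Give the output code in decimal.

code 1185

With 4096 levels over 5.12 V, one step is 1.250 mV.
(V_in − V_low)/LSB = (-1.079 − (−2.56)) / 0.00125 = 1184.800.
Round → code 1185.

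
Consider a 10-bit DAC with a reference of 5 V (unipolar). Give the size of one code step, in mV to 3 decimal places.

Full-scale span = 5 V.
LSB = 5 / 2^10 = 5 / 1024 = 0.00488281 V = 4.883 mV.

4.883 mV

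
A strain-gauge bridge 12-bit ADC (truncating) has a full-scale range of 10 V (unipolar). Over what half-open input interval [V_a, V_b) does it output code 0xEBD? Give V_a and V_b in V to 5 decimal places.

LSB = 10/2^12 = 2.441 mV.
Code 0xEBD = 3773 decimal.
V_a = V_low + 3773·LSB = 9.21143 V; V_b = V_low + 3774·LSB = 9.21387 V.

[9.21143 V, 9.21387 V)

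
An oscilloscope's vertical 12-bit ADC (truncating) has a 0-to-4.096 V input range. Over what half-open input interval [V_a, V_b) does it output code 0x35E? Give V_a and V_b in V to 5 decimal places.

LSB = 4.096/2^12 = 1.000 mV.
Code 0x35E = 862 decimal.
V_a = V_low + 862·LSB = 0.862 V; V_b = V_low + 863·LSB = 0.863 V.

[0.86200 V, 0.86300 V)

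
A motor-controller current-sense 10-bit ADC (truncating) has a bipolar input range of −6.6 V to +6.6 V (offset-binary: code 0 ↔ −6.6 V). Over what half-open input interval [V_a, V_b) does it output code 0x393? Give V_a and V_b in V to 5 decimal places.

LSB = 13.2/2^10 = 12.891 mV.
Code 0x393 = 915 decimal.
V_a = V_low + 915·LSB = 5.19492 V; V_b = V_low + 916·LSB = 5.20781 V.

[5.19492 V, 5.20781 V)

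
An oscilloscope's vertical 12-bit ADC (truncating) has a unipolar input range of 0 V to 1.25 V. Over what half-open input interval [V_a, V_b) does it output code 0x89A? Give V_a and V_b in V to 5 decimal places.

LSB = 1.25/2^12 = 305.18 µV.
Code 0x89A = 2202 decimal.
V_a = V_low + 2202·LSB = 0.671997 V; V_b = V_low + 2203·LSB = 0.672302 V.

[0.67200 V, 0.67230 V)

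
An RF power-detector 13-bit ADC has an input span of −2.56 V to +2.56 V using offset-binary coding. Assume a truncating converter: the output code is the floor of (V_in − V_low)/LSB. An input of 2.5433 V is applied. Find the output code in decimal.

Full-scale span = 5.12 V; LSB = 5.12/2^13 = 0.625 mV.
Input sits at 8165.280 steps above V_low.
⌊·⌋(8165.280) = 8165.

code 8165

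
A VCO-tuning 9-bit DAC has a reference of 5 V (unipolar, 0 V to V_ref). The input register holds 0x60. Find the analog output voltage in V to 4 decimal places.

LSB = 5 V / 2^9 = 9.766 mV.
Code 0x60 = 96 decimal.
V_out = 0 + 96 × 0.00976562 V = 0.9375 V.

0.9375 V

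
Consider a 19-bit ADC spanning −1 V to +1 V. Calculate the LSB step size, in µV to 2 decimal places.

3.81 µV

Full-scale span = 2 V.
LSB = 2 / 2^19 = 2 / 524288 = 3.8147e-06 V = 3.81 µV.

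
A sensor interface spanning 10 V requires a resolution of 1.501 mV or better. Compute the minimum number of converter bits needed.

13 bits

Number of steps required ≥ 10 V / 1.501 mV = 6662.23.
Need 2^N ≥ 6662.23; 2^12 = 4096, 2^13 = 8192.
Minimum N = 13.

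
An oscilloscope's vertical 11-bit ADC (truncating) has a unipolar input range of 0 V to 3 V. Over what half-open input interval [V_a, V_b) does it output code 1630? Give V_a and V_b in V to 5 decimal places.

[2.38770 V, 2.38916 V)

LSB = 3/2^11 = 1.465 mV.
V_a = V_low + 1630·LSB = 2.3877 V; V_b = V_low + 1631·LSB = 2.38916 V.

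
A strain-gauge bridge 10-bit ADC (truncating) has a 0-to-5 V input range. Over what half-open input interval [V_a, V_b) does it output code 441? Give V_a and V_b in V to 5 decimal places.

LSB = 5/2^10 = 4.883 mV.
V_a = V_low + 441·LSB = 2.15332 V; V_b = V_low + 442·LSB = 2.1582 V.

[2.15332 V, 2.15820 V)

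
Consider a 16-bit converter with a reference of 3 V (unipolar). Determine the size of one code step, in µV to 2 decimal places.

Full-scale span = 3 V.
LSB = 3 / 2^16 = 3 / 65536 = 4.57764e-05 V = 45.78 µV.

45.78 µV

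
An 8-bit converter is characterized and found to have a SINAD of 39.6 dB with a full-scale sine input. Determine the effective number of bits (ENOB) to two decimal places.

6.29 bits

ENOB = (SINAD − 1.76) / 6.02 = (39.6 − 1.76)/6.02 = 6.286.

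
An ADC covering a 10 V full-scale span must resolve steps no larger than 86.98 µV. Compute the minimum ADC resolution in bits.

17 bits

Number of steps required ≥ 10 V / 86.98 µV = 114968.96.
Need 2^N ≥ 114968.96; 2^16 = 65536, 2^17 = 131072.
Minimum N = 17.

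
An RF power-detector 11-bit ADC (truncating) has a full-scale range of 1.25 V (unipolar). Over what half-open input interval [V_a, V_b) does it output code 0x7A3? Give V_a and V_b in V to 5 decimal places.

LSB = 1.25/2^11 = 0.610 mV.
Code 0x7A3 = 1955 decimal.
V_a = V_low + 1955·LSB = 1.19324 V; V_b = V_low + 1956·LSB = 1.19385 V.

[1.19324 V, 1.19385 V)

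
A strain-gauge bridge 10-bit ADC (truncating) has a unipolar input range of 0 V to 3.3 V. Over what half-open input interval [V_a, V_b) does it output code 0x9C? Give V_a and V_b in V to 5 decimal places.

LSB = 3.3/2^10 = 3.223 mV.
Code 0x9C = 156 decimal.
V_a = V_low + 156·LSB = 0.502734 V; V_b = V_low + 157·LSB = 0.505957 V.

[0.50273 V, 0.50596 V)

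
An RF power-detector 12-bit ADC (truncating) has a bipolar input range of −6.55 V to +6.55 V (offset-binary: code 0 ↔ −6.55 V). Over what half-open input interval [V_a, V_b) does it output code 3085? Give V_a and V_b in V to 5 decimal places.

LSB = 13.1/2^12 = 3.198 mV.
V_a = V_low + 3085·LSB = 3.31658 V; V_b = V_low + 3086·LSB = 3.31978 V.

[3.31658 V, 3.31978 V)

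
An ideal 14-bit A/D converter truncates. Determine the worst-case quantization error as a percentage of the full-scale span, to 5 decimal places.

0.00610 %

Truncating → worst-case error = 1 LSB = V_FS/2^14, so 100/16384 = 0.00610352 % of full scale.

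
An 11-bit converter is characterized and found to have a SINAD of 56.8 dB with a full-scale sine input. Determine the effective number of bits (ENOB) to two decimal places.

ENOB = (SINAD − 1.76) / 6.02 = (56.8 − 1.76)/6.02 = 9.143.

9.14 bits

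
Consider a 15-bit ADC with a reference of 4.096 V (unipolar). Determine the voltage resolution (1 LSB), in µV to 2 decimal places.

Full-scale span = 4.096 V.
LSB = 4.096 / 2^15 = 4.096 / 32768 = 0.000125 V = 125.00 µV.

125.00 µV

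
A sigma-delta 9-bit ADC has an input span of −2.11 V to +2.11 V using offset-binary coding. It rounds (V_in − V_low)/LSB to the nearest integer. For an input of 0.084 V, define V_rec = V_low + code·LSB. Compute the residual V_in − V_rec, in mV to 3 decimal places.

One LSB is 4.22 V / 512 = 8.242 mV.
Scaled input = 266.1915 LSBs, so code = 266.
Reconstructed: 0.082421875 V.
Error = 0.084 − 0.082421875 = 0.00157813 V = 1.578 mV.

1.578 mV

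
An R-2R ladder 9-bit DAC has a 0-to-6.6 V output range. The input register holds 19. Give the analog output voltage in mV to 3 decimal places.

LSB = 6.6 V / 2^9 = 12.891 mV.
V_out = 0 + 19 × 0.0128906 V = 0.244922 V.
= 244.922 mV.

244.922 mV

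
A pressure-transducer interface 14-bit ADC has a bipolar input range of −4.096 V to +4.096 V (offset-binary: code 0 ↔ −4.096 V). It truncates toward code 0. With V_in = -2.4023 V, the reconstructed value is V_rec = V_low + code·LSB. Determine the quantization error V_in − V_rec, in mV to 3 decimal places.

One LSB is 8.192 V / 16384 = 0.500 mV.
(V_in − V_low)/LSB = (-2.4023 − (−4.096))/0.0005 = 3387.4000 → code 3387 (floor).
Code 3387 maps back to (−4.096) + 3387×0.0005 V = -2.4025 V.
Difference: 0.0002 V → 0.200 mV.

0.200 mV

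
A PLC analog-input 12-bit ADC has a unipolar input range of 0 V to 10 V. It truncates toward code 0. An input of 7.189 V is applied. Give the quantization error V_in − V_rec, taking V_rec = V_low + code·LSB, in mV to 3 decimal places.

1.500 mV

Step size: 10 V ÷ 2^12 = 2.441 mV.
(V_in − V_low)/LSB = (7.189 − 0)/0.00244141 = 2944.6144 → code 2944 (floor).
Code 2944 maps back to 0 + 2944×0.00244141 V = 7.1875 V.
Error = 7.189 − 7.1875 = 0.0015 V = 1.500 mV.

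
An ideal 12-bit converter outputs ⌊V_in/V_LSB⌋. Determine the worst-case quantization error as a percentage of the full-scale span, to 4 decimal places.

Truncating → worst-case error = 1 LSB = V_FS/2^12, so 100/4096 = 0.0244141 % of full scale.

0.0244 %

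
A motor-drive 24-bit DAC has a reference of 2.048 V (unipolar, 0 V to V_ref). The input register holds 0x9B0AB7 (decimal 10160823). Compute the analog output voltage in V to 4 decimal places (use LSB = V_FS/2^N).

1.2403 V

LSB = 2.048 V / 2^24 = 0.12 µV.
Code 0x9B0AB7 = 10160823 decimal.
V_out = 0 + 10160823 × 1.2207e-07 V = 1.24033 V.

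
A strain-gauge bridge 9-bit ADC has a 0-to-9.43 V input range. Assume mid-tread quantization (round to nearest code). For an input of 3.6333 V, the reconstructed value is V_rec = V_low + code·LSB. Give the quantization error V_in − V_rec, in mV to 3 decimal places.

LSB = 9.43/2^9 = 18.418 mV.
Scaled input = 197.2693 LSBs, so code = 197.
V_rec = 0 + 197·0.018418 = 3.6283398 V.
V_in − V_rec = 0.00496016 V = 4.960 mV.

4.960 mV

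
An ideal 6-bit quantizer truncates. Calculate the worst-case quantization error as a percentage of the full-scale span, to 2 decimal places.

Truncating → worst-case error = 1 LSB = V_FS/2^6, so 100/64 = 1.5625 % of full scale.

1.56 %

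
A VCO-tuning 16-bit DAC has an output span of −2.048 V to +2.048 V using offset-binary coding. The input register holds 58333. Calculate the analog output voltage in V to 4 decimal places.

1.5978 V

LSB = 4.096 V / 2^16 = 62.50 µV.
V_out = (−2.048) + 58333 × 6.25e-05 V = 1.59781 V.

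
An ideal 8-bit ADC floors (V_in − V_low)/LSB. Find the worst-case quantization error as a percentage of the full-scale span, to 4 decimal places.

Truncating → worst-case error = 1 LSB = V_FS/2^8, so 100/256 = 0.390625 % of full scale.

0.3906 %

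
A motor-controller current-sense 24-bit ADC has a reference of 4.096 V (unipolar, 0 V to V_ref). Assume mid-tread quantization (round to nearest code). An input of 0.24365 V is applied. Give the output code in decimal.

code 997990

With 16777216 levels over 4.096 V, one step is 0.24 µV.
Input sits at 997990.400 steps above V_low.
So the output code is 997990.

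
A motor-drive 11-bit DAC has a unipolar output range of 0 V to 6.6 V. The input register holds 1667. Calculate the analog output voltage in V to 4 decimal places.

LSB = 6.6 V / 2^11 = 3.223 mV.
V_out = 0 + 1667 × 0.00322266 V = 5.37217 V.

5.3722 V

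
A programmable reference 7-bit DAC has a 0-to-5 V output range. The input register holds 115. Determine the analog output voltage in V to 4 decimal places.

4.4922 V

LSB = 5 V / 2^7 = 39.062 mV.
V_out = 0 + 115 × 0.0390625 V = 4.49219 V.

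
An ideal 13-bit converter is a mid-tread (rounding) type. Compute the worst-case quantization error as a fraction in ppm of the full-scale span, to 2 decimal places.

Rounding → worst-case error = ½ LSB = V_FS/2^14, so 1e+06/16384 = 61.0352 ppm of full scale.

61.04 ppm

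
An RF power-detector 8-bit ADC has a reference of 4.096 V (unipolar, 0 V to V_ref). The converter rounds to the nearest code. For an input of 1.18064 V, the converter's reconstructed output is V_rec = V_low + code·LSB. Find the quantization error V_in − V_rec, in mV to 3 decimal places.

-3.360 mV

LSB = 4.096/2^8 = 16.000 mV.
Scaled input = 73.7900 LSBs, so code = 74.
Code 74 maps back to 0 + 74×0.016 V = 1.184 V.
Difference: -0.00336 V → -3.360 mV.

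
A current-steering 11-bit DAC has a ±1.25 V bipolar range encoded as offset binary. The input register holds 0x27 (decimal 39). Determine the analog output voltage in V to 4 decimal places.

LSB = 2.5 V / 2^11 = 1.221 mV.
Code 0x27 = 39 decimal.
V_out = (−1.25) + 39 × 0.0012207 V = -1.20239 V.

-1.2024 V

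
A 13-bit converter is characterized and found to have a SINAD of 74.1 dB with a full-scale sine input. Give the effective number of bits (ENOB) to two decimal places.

ENOB = (SINAD − 1.76) / 6.02 = (74.1 − 1.76)/6.02 = 12.017.

12.02 bits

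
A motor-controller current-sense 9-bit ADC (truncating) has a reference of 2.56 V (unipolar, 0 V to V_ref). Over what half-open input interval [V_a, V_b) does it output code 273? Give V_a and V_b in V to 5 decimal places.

[1.36500 V, 1.37000 V)

LSB = 2.56/2^9 = 5.000 mV.
V_a = V_low + 273·LSB = 1.365 V; V_b = V_low + 274·LSB = 1.37 V.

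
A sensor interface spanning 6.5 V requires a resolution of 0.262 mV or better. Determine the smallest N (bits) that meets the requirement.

Number of steps required ≥ 6.5 V / 0.262 mV = 24809.16.
Need 2^N ≥ 24809.16; 2^14 = 16384, 2^15 = 32768.
Minimum N = 15.

15 bits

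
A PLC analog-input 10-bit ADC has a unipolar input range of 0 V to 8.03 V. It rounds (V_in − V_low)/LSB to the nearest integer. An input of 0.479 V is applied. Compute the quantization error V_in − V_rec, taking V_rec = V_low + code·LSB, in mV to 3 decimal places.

Step size: 8.03 V ÷ 2^10 = 7.842 mV.
Scaled input = 61.0829 LSBs, so code = 61.
Reconstructed: 0.47834961 V.
V_in − V_rec = 0.000650391 V = 0.650 mV.

0.650 mV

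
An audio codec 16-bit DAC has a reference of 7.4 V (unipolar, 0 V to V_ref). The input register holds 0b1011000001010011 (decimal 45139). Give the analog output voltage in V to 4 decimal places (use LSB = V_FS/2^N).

5.0969 V

LSB = 7.4 V / 2^16 = 112.92 µV.
Code 0b1011000001010011 = 45139 decimal.
V_out = 0 + 45139 × 0.000112915 V = 5.09687 V.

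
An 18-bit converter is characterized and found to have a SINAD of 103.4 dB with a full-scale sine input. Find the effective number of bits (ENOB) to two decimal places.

16.88 bits

ENOB = (SINAD − 1.76) / 6.02 = (103.4 − 1.76)/6.02 = 16.884.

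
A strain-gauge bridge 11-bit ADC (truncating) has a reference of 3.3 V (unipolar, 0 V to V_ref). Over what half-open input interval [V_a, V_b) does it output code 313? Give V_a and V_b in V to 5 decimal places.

LSB = 3.3/2^11 = 1.611 mV.
V_a = V_low + 313·LSB = 0.504346 V; V_b = V_low + 314·LSB = 0.505957 V.

[0.50435 V, 0.50596 V)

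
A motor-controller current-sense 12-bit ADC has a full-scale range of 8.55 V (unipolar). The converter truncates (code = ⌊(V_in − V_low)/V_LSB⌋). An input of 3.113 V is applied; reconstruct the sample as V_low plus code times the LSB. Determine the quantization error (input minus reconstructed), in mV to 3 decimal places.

0.683 mV

LSB = 8.55/2^12 = 2.087 mV.
Scaled input = 1491.3273 LSBs, so code = 1491.
Reconstructed: 3.1123169 V.
V_in − V_rec = 0.000683105 V = 0.683 mV.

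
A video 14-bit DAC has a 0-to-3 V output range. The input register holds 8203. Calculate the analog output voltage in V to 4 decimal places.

LSB = 3 V / 2^14 = 183.11 µV.
V_out = 0 + 8203 × 0.000183105 V = 1.50201 V.

1.5020 V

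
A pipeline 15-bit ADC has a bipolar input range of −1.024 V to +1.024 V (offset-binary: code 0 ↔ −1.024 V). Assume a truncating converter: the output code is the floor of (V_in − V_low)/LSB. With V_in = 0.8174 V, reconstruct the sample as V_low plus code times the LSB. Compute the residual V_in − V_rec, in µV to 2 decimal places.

25.00 µV

LSB = 2.048/2^15 = 62.50 µV.
(V_in − V_low)/LSB = (0.8174 − (−1.024))/6.25e-05 = 29462.4000 → code 29462 (floor).
V_rec = (−1.024) + 29462·6.25e-05 = 0.817375 V.
Error = 0.8174 − 0.817375 = 2.5e-05 V = 25.00 µV.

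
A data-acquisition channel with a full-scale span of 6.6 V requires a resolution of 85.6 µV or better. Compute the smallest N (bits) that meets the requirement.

Number of steps required ≥ 6.6 V / 85.6 µV = 77102.80.
Need 2^N ≥ 77102.80; 2^16 = 65536, 2^17 = 131072.
Minimum N = 17.

17 bits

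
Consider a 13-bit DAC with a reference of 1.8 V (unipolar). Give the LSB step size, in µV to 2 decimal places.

219.73 µV

Full-scale span = 1.8 V.
LSB = 1.8 / 2^13 = 1.8 / 8192 = 0.000219727 V = 219.73 µV.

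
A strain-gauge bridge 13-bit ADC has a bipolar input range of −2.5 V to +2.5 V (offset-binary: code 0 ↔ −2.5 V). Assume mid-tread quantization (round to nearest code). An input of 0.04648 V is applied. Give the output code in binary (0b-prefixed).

code 0b1000001001100 (decimal 4172)

LSB = 5 V / 8192 = 0.610 mV.
Input sits at 4172.153 steps above V_low.
So the output code is 4172.
In binary (0b-prefixed): 0b1000001001100.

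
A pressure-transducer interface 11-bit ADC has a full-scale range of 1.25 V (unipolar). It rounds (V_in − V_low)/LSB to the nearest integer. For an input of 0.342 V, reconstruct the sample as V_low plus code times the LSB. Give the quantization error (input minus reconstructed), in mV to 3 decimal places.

0.203 mV

One LSB is 1.25 V / 2048 = 0.610 mV.
(V_in − V_low)/LSB = (0.342 − 0)/0.000610352 = 560.3328 → code 560 (round).
Reconstructed: 0.34179688 V.
V_in − V_rec = 0.000203125 V = 0.203 mV.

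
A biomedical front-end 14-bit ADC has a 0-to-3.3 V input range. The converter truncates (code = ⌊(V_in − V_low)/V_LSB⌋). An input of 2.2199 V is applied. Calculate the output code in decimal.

code 11021

LSB = 3.3 V / 16384 = 201.42 µV.
Input sits at 11021.467 steps above V_low.
So the output code is 11021.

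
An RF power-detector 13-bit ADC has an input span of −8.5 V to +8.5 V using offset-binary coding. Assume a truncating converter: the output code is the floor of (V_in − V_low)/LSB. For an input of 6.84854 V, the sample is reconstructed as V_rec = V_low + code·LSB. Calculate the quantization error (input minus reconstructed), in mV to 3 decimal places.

0.395 mV

One LSB is 17 V / 8192 = 2.075 mV.
(6.84854 − (−8.5))/0.0020752 = 7396.1906; ⌊·⌋ gives code 7396.
Code 7396 maps back to (−8.5) + 7396×0.0020752 V = 6.8481445 V.
Error = 6.84854 − 6.8481445 = 0.000395469 V = 0.395 mV.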